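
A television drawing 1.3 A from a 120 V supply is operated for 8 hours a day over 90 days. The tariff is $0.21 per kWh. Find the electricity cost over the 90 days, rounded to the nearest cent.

Power = 1.3 A × 120 V = 156 W = 0.156 kW
Runtime = 8 h/day × 90 days = 720 h
Energy = 0.156 kW × 720 h = 112.32 kWh
Cost = 112.32 kWh × $0.21/kWh = $23.59

$23.59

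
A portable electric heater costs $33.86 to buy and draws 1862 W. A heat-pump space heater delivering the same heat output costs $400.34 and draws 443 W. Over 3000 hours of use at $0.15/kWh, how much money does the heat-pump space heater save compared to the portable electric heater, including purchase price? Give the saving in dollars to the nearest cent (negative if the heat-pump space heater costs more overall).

portable electric heater: $33.86 + (1862/1000) kW × 3000 h × $0.15 = $33.86 + $837.9 = $871.76
heat-pump space heater: $400.34 + (443/1000) kW × 3000 h × $0.15 = $400.34 + $199.35 = $599.69
Saving = $871.76 − $599.69 = $272.07

$272.07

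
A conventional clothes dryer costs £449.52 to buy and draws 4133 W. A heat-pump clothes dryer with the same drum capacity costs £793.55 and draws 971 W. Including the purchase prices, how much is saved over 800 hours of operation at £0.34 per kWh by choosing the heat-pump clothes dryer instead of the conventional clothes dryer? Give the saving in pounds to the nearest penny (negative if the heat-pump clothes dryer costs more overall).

conventional clothes dryer: £449.52 + (4133/1000) kW × 800 h × £0.34 = £449.52 + £1124.176 = £1573.696
heat-pump clothes dryer: £793.55 + (971/1000) kW × 800 h × £0.34 = £793.55 + £264.112 = £1057.662
Saving = £1573.696 − £1057.662 = £516.034 → £516.03

£516.03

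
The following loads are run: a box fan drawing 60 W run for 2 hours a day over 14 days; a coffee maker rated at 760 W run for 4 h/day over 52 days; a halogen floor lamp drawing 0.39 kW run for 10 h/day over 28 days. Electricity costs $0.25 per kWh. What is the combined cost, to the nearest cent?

$67.24

box fan: Runtime = 2 h/day × 14 days = 28 h
box fan: 0.06 kW × 28 h = 1.68 kWh
coffee maker: Runtime = 4 h/day × 52 days = 208 h
coffee maker: 0.76 kW × 208 h = 158.08 kWh
halogen floor lamp: Runtime = 10 h/day × 28 days = 280 h
halogen floor lamp: 0.39 kW × 280 h = 109.2 kWh
Total energy = 268.96 kWh
Cost = 268.96 × $0.25 = $67.24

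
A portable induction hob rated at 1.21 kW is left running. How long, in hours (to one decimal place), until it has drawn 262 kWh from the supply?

216.5 h

Hours = 262 kWh ÷ 1.21 kW = 216.5 h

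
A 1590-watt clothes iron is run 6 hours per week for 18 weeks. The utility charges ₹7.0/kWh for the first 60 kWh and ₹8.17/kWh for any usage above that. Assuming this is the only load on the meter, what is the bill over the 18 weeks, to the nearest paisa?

₹1332.75

Runtime = 6 h/week × 18 weeks = 108 h
Energy = 1.59 kW × 108 h = 171.72 kWh
Tier 1 (0–60 kWh): 60 × ₹7.0 = ₹420
Above 60 kWh: 111.72 × ₹8.17 = ₹912.7524
Bill = ₹1332.75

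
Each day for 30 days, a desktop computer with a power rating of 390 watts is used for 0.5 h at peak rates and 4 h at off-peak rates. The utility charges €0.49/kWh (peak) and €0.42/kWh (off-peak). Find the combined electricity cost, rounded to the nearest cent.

Peak energy = 0.39 kW × 0.5 h × 30 = 5.85 kWh
Off-peak energy = 0.39 kW × 4 h × 30 = 46.8 kWh
Cost = 5.85 × €0.49 + 46.8 × €0.42 = €2.8665 + €19.656 = €22.52

€22.52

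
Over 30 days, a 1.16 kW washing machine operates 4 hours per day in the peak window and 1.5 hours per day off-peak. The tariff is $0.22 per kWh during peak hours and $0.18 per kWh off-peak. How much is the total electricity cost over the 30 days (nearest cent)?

Peak energy = 1.16 kW × 4 h × 30 = 139.2 kWh
Off-peak energy = 1.16 kW × 1.5 h × 30 = 52.2 kWh
Cost = 139.2 × $0.22 + 52.2 × $0.18 = $30.624 + $9.396 = $40.02

$40.02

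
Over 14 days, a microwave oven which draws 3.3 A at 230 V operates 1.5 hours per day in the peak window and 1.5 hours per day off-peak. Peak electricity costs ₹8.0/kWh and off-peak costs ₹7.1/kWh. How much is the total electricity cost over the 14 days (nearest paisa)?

Power = 3.3 A × 230 V = 759 W = 0.759 kW
Peak energy = 0.759 kW × 1.5 h × 14 = 15.939 kWh
Off-peak energy = 0.759 kW × 1.5 h × 14 = 15.939 kWh
Cost = 15.939 × ₹8.0 + 15.939 × ₹7.1 = ₹127.512 + ₹113.1669 = ₹240.68

₹240.68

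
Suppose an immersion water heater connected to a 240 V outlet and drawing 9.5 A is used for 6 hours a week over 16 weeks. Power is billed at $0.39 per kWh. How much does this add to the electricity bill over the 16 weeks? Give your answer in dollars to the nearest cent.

Power = 9.5 A × 240 V = 2280 W = 2.28 kW
Runtime = 6 h/week × 16 weeks = 96 h
Energy = 2.28 kW × 96 h = 218.88 kWh
Cost = 218.88 kWh × $0.39/kWh = $85.36

$85.36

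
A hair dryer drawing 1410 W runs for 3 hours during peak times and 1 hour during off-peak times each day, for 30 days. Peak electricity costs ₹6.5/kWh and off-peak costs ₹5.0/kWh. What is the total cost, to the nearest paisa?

₹1036.35

Peak energy = 1.41 kW × 3 h × 30 = 126.9 kWh
Off-peak energy = 1.41 kW × 1 h × 30 = 42.3 kWh
Cost = 126.9 × ₹6.5 + 42.3 × ₹5.0 = ₹824.85 + ₹211.5 = ₹1036.35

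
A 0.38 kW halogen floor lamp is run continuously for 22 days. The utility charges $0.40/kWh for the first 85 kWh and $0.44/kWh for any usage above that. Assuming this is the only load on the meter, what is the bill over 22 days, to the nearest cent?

Runtime = 24 h × 22 = 528 h
Energy = 0.38 kW × 528 h = 200.64 kWh
Tier 1 (0–85 kWh): 85 × $0.40 = $34
Above 85 kWh: 115.64 × $0.44 = $50.8816
Bill = $84.88

$84.88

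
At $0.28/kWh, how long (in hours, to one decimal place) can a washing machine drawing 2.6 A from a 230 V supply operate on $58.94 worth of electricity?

Power = 2.6 A × 230 V = 598 W = 0.598 kW
Energy available = $58.94 ÷ $0.28/kWh = 210.5 kWh
Hours = 210.5 kWh ÷ 0.598 kW = 352.0 h

352.0 h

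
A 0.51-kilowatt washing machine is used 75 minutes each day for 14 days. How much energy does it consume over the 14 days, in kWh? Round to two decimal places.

8.93 kWh

Runtime = 75 min × 14 = 1050 min = 17.5 h
Energy = 0.51 kW × 17.5 h = 8.925 kWh ≈ 8.93 kWh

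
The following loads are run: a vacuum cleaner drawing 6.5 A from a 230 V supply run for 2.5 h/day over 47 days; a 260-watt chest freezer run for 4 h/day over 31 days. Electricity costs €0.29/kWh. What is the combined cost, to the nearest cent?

vacuum cleaner: Power = 6.5 A × 230 V = 1495 W = 1.495 kW
vacuum cleaner: Runtime = 2.5 h/day × 47 days = 117.5 h
vacuum cleaner: 1.495 kW × 117.5 h = 175.6625 kWh
chest freezer: Runtime = 4 h/day × 31 days = 124 h
chest freezer: 0.26 kW × 124 h = 32.24 kWh
Total energy = 207.9025 kWh
Cost = 207.9025 × €0.29 = €60.29

€60.29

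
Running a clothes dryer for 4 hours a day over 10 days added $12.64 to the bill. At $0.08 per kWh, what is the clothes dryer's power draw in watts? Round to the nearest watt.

3950 W

Energy = $12.64 ÷ $0.08/kWh = 158 kWh
Runtime = 4 h/day × 10 days = 40 h
Power = 158 kWh ÷ 40 h = 3.95 kW = 3950 W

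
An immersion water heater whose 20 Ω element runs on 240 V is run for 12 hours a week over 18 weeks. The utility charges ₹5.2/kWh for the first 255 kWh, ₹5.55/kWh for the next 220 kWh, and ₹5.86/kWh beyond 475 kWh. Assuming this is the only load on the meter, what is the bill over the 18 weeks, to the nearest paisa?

Power = V²/R = 240²/20 = 2880 W = 2.88 kW
Runtime = 12 h/week × 18 weeks = 216 h
Energy = 2.88 kW × 216 h = 622.08 kWh
Tier 1 (0–255 kWh): 255 × ₹5.2 = ₹1326
Tier 2 (255–475 kWh): 220 × ₹5.55 = ₹1221
Above 475 kWh: 147.08 × ₹5.86 = ₹861.8888
Bill = ₹3408.89

₹3408.89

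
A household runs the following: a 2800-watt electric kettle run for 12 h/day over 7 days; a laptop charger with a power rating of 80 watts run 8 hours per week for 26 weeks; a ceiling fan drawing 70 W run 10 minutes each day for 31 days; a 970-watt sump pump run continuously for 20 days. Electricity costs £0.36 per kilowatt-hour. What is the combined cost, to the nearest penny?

electric kettle: Runtime = 12 h/day × 7 days = 84 h
electric kettle: 2.8 kW × 84 h = 235.2 kWh
laptop charger: Runtime = 8 h/week × 26 weeks = 208 h
laptop charger: 0.08 kW × 208 h = 16.64 kWh
ceiling fan: Runtime = 10 min × 31 = 310 min = 5.166666… h
ceiling fan: 0.07 kW × 5.166666… h = 0.361666… kWh
sump pump: Runtime = 24 h × 20 = 480 h
sump pump: 0.97 kW × 480 h = 465.6 kWh
Total energy = 717.801666… kWh
Cost = 717.801666… × £0.36 = £258.41

£258.41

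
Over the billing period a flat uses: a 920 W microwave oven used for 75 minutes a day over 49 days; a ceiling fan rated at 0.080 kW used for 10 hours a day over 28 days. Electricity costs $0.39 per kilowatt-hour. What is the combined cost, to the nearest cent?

$30.71

microwave oven: Runtime = 75 min × 49 = 3675 min = 61.25 h
microwave oven: 0.92 kW × 61.25 h = 56.35 kWh
ceiling fan: Runtime = 10 h/day × 28 days = 280 h
ceiling fan: 0.08 kW × 280 h = 22.4 kWh
Total energy = 78.75 kWh
Cost = 78.75 × $0.39 = $30.71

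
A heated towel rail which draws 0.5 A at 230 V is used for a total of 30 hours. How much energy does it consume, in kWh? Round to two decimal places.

3.45 kWh

Power = 0.5 A × 230 V = 115 W = 0.115 kW
Energy = 0.115 kW × 30 h = 3.45 kWh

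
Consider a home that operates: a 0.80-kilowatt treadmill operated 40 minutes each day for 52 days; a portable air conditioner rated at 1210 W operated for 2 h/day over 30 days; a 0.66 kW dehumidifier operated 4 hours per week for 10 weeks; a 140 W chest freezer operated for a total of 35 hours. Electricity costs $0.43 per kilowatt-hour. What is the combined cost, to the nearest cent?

treadmill: Runtime = 40 min × 52 = 2080 min = 34.666666… h
treadmill: 0.8 kW × 34.666666… h = 27.733333… kWh
portable air conditioner: Runtime = 2 h/day × 30 days = 60 h
portable air conditioner: 1.21 kW × 60 h = 72.6 kWh
dehumidifier: Runtime = 4 h/week × 10 weeks = 40 h
dehumidifier: 0.66 kW × 40 h = 26.4 kWh
chest freezer: 0.14 kW × 35 h = 4.9 kWh
Total energy = 131.633333… kWh
Cost = 131.633333… × $0.43 = $56.60

$56.60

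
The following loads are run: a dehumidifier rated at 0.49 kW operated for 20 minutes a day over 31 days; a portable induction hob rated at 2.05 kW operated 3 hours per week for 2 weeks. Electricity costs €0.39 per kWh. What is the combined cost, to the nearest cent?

€6.77

dehumidifier: Runtime = 20 min × 31 = 620 min = 10.333333… h
dehumidifier: 0.49 kW × 10.333333… h = 5.063333… kWh
portable induction hob: Runtime = 3 h/week × 2 weeks = 6 h
portable induction hob: 2.05 kW × 6 h = 12.3 kWh
Total energy = 17.363333… kWh
Cost = 17.363333… × €0.39 = €6.77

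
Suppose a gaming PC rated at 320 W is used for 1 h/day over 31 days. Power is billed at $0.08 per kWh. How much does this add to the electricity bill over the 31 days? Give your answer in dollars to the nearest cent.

Runtime = 1 h/day × 31 days = 31 h
Energy = 0.32 kW × 31 h = 9.92 kWh
Cost = 9.92 kWh × $0.08/kWh = $0.79

$0.79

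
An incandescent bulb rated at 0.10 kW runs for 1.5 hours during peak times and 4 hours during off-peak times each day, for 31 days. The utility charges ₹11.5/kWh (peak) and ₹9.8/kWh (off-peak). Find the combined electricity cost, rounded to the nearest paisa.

Peak energy = 0.1 kW × 1.5 h × 31 = 4.65 kWh
Off-peak energy = 0.1 kW × 4 h × 31 = 12.4 kWh
Cost = 4.65 × ₹11.5 + 12.4 × ₹9.8 = ₹53.475 + ₹121.52 = ₹175.00

₹175.00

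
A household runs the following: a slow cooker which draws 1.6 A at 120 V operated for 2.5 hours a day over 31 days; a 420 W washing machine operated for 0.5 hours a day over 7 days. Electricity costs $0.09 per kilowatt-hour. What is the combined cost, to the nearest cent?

slow cooker: Power = 1.6 A × 120 V = 192 W = 0.192 kW
slow cooker: Runtime = 2.5 h/day × 31 days = 77.5 h
slow cooker: 0.192 kW × 77.5 h = 14.88 kWh
washing machine: Runtime = 0.5 h/day × 7 days = 3.5 h
washing machine: 0.42 kW × 3.5 h = 1.47 kWh
Total energy = 16.35 kWh
Cost = 16.35 × $0.09 = $1.47

$1.47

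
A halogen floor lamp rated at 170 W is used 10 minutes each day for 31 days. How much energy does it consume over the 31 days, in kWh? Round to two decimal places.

Runtime = 10 min × 31 = 310 min = 5.166666… h
Energy = 0.17 kW × 5.166666… h = 0.878333… kWh ≈ 0.88 kWh

0.88 kWh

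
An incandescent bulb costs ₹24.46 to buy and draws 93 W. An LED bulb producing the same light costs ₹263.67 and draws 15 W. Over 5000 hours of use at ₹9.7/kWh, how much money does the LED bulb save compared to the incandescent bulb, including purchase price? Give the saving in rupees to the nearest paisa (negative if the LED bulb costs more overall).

incandescent bulb: ₹24.46 + (93/1000) kW × 5000 h × ₹9.7 = ₹24.46 + ₹4510.5 = ₹4534.96
LED bulb: ₹263.67 + (15/1000) kW × 5000 h × ₹9.7 = ₹263.67 + ₹727.5 = ₹991.17
Saving = ₹4534.96 − ₹991.17 = ₹3543.79

₹3543.79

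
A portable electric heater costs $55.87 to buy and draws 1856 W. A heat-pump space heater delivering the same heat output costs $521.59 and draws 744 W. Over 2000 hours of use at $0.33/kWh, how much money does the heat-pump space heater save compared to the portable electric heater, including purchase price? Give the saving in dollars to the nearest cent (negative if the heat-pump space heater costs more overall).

$268.20

portable electric heater: $55.87 + (1856/1000) kW × 2000 h × $0.33 = $55.87 + $1224.96 = $1280.83
heat-pump space heater: $521.59 + (744/1000) kW × 2000 h × $0.33 = $521.59 + $491.04 = $1012.63
Saving = $1280.83 − $1012.63 = $268.2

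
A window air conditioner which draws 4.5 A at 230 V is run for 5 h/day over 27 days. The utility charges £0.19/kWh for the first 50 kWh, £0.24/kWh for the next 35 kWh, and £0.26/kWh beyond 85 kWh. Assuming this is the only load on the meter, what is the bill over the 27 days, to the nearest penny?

Power = 4.5 A × 230 V = 1035 W = 1.035 kW
Runtime = 5 h/day × 27 days = 135 h
Energy = 1.035 kW × 135 h = 139.725 kWh
Tier 1 (0–50 kWh): 50 × £0.19 = £9.5
Tier 2 (50–85 kWh): 35 × £0.24 = £8.4
Above 85 kWh: 54.725 × £0.26 = £14.2285
Bill = £32.13

£32.13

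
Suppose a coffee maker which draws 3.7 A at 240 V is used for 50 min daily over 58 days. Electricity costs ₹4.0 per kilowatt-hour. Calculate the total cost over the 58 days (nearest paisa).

Power = 3.7 A × 240 V = 888 W = 0.888 kW
Runtime = 50 min × 58 = 2900 min = 48.333333… h
Energy = 0.888 kW × 48.333333… h = 42.92 kWh
Cost = 42.92 kWh × ₹4.0/kWh = ₹171.68

₹171.68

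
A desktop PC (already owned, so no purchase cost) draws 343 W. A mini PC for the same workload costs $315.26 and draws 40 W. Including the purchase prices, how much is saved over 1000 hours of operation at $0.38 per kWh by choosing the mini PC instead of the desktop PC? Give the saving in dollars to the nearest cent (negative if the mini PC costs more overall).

desktop PC: $0.00 + (343/1000) kW × 1000 h × $0.38 = $0.00 + $130.34 = $130.34
mini PC: $315.26 + (40/1000) kW × 1000 h × $0.38 = $315.26 + $15.2 = $330.46
Saving = $130.34 − $330.46 = −$200.12

-$200.12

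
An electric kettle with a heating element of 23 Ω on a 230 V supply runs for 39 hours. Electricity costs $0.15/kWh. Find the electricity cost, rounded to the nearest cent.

$13.46

Power = V²/R = 230²/23 = 2300 W = 2.3 kW
Energy = 2.3 kW × 39 h = 89.7 kWh
Cost = 89.7 kWh × $0.15/kWh = $13.46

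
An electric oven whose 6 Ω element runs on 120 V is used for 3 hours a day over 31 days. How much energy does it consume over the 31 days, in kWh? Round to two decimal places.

Power = V²/R = 120²/6 = 2400 W = 2.4 kW
Runtime = 3 h/day × 31 days = 93 h
Energy = 2.4 kW × 93 h = 223.2 kWh

223.20 kWh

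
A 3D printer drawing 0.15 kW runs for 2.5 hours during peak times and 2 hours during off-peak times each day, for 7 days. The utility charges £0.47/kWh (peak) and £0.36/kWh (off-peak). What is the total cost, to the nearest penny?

£1.99

Peak energy = 0.15 kW × 2.5 h × 7 = 2.625 kWh
Off-peak energy = 0.15 kW × 2 h × 7 = 2.1 kWh
Cost = 2.625 × £0.47 + 2.1 × £0.36 = £1.23375 + £0.756 = £1.99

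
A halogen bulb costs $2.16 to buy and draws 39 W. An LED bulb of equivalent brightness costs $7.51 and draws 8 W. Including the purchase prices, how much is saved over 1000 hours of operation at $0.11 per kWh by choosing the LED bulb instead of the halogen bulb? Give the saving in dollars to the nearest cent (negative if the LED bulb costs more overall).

-$1.94

halogen bulb: $2.16 + (39/1000) kW × 1000 h × $0.11 = $2.16 + $4.29 = $6.45
LED bulb: $7.51 + (8/1000) kW × 1000 h × $0.11 = $7.51 + $0.88 = $8.39
Saving = $6.45 − $8.39 = −$1.94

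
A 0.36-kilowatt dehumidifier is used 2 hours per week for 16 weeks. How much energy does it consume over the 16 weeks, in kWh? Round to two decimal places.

11.52 kWh

Runtime = 2 h/week × 16 weeks = 32 h
Energy = 0.36 kW × 32 h = 11.52 kWh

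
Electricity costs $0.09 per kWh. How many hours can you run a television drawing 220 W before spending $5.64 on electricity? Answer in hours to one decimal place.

Energy available = $5.64 ÷ $0.09/kWh = 62.6667 kWh
Hours = 62.6667 kWh ÷ 0.22 kW = 284.8 h

284.8 h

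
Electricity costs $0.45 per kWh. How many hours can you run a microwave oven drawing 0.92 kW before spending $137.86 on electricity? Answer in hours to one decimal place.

Energy available = $137.86 ÷ $0.45/kWh = 306.3556 kWh
Hours = 306.3556 kWh ÷ 0.92 kW = 333.0 h

333.0 h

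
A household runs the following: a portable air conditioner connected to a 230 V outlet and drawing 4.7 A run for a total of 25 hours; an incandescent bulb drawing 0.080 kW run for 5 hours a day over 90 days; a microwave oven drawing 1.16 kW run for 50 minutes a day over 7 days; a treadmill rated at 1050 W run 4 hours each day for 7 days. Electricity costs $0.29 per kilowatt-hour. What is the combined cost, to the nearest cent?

$28.77

portable air conditioner: Power = 4.7 A × 230 V = 1081 W = 1.081 kW
portable air conditioner: 1.081 kW × 25 h = 27.025 kWh
incandescent bulb: Runtime = 5 h/day × 90 days = 450 h
incandescent bulb: 0.08 kW × 450 h = 36 kWh
microwave oven: Runtime = 50 min × 7 = 350 min = 5.833333… h
microwave oven: 1.16 kW × 5.833333… h = 6.766666… kWh
treadmill: Runtime = 4 h/day × 7 days = 28 h
treadmill: 1.05 kW × 28 h = 29.4 kWh
Total energy = 99.191666… kWh
Cost = 99.191666… × $0.29 = $28.77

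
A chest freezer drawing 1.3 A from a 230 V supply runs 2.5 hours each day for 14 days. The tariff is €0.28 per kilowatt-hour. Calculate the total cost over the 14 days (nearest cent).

€2.93

Power = 1.3 A × 230 V = 299 W = 0.299 kW
Runtime = 2.5 h/day × 14 days = 35 h
Energy = 0.299 kW × 35 h = 10.465 kWh
Cost = 10.465 kWh × €0.28/kWh = €2.93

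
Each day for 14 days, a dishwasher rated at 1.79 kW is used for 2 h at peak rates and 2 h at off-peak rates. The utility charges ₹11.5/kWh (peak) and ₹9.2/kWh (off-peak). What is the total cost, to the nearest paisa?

Peak energy = 1.79 kW × 2 h × 14 = 50.12 kWh
Off-peak energy = 1.79 kW × 2 h × 14 = 50.12 kWh
Cost = 50.12 × ₹11.5 + 50.12 × ₹9.2 = ₹576.38 + ₹461.104 = ₹1037.48

₹1037.48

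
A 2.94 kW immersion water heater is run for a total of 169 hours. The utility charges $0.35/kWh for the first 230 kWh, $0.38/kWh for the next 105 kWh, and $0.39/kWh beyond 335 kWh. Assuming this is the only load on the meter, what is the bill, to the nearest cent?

Energy = 2.94 kW × 169 h = 496.86 kWh
Tier 1 (0–230 kWh): 230 × $0.35 = $80.5
Tier 2 (230–335 kWh): 105 × $0.38 = $39.9
Above 335 kWh: 161.86 × $0.39 = $63.1254
Bill = $183.53

$183.53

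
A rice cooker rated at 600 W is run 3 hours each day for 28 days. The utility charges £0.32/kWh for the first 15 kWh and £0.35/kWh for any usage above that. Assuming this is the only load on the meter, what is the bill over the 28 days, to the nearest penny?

£17.19

Runtime = 3 h/day × 28 days = 84 h
Energy = 0.6 kW × 84 h = 50.4 kWh
Tier 1 (0–15 kWh): 15 × £0.32 = £4.8
Above 15 kWh: 35.4 × £0.35 = £12.39
Bill = £17.19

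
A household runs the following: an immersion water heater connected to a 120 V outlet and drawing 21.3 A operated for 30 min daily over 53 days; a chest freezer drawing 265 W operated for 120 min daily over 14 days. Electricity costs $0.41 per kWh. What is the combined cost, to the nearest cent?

immersion water heater: Power = 21.3 A × 120 V = 2556 W = 2.556 kW
immersion water heater: Runtime = 30 min × 53 = 1590 min = 26.5 h
immersion water heater: 2.556 kW × 26.5 h = 67.734 kWh
chest freezer: Runtime = 120 min × 14 = 1680 min = 28 h
chest freezer: 0.265 kW × 28 h = 7.42 kWh
Total energy = 75.154 kWh
Cost = 75.154 × $0.41 = $30.81

$30.81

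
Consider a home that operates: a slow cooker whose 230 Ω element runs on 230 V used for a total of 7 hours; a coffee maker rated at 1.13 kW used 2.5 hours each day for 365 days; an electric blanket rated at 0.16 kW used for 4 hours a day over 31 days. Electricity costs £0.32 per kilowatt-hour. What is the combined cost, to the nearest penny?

slow cooker: Power = V²/R = 230²/230 = 230 W = 0.23 kW
slow cooker: 0.23 kW × 7 h = 1.61 kWh
coffee maker: Runtime = 2.5 h/day × 365 days = 912.5 h
coffee maker: 1.13 kW × 912.5 h = 1031.125 kWh
electric blanket: Runtime = 4 h/day × 31 days = 124 h
electric blanket: 0.16 kW × 124 h = 19.84 kWh
Total energy = 1052.575 kWh
Cost = 1052.575 × £0.32 = £336.82

£336.82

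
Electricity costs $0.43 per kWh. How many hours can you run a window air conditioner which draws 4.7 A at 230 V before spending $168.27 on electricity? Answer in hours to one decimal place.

Power = 4.7 A × 230 V = 1081 W = 1.081 kW
Energy available = $168.27 ÷ $0.43/kWh = 391.3256 kWh
Hours = 391.3256 kWh ÷ 1.081 kW = 362.0 h

362.0 h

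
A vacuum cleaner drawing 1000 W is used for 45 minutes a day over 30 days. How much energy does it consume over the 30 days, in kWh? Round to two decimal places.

Runtime = 45 min × 30 = 1350 min = 22.5 h
Energy = 1 kW × 22.5 h = 22.5 kWh

22.50 kWh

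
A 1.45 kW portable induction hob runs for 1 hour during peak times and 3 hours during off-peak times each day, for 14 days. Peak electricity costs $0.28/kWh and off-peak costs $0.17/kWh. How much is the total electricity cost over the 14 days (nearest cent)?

Peak energy = 1.45 kW × 1 h × 14 = 20.3 kWh
Off-peak energy = 1.45 kW × 3 h × 14 = 60.9 kWh
Cost = 20.3 × $0.28 + 60.9 × $0.17 = $5.684 + $10.353 = $16.04

$16.04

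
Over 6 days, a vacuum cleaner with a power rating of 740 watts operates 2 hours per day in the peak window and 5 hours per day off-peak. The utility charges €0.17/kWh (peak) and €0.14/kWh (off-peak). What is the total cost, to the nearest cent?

€4.62

Peak energy = 0.74 kW × 2 h × 6 = 8.88 kWh
Off-peak energy = 0.74 kW × 5 h × 6 = 22.2 kWh
Cost = 8.88 × €0.17 + 22.2 × €0.14 = €1.5096 + €3.108 = €4.62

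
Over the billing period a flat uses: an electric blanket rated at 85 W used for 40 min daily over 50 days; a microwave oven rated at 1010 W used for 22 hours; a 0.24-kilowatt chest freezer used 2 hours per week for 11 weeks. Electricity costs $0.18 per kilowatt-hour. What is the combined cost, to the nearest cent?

$5.46

electric blanket: Runtime = 40 min × 50 = 2000 min = 33.333333… h
electric blanket: 0.085 kW × 33.333333… h = 2.833333… kWh
microwave oven: 1.01 kW × 22 h = 22.22 kWh
chest freezer: Runtime = 2 h/week × 11 weeks = 22 h
chest freezer: 0.24 kW × 22 h = 5.28 kWh
Total energy = 30.333333… kWh
Cost = 30.333333… × $0.18 = $5.46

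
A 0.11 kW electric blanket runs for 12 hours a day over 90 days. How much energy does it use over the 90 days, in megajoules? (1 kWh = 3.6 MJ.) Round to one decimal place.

Runtime = 12 h/day × 90 days = 1080 h
Energy = 0.11 kW × 1080 h = 118.8 kWh
= 118.8 × 3.6 MJ = 427.7 MJ

427.7 MJ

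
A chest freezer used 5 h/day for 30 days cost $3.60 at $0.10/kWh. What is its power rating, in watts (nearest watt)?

Energy = $3.60 ÷ $0.10/kWh = 36 kWh
Runtime = 5 h/day × 30 days = 150 h
Power = 36 kWh ÷ 150 h = 0.24 kW = 240 W

240 W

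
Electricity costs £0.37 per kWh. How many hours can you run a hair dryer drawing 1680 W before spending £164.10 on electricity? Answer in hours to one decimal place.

264.0 h

Energy available = £164.10 ÷ £0.37/kWh = 443.5135 kWh
Hours = 443.5135 kWh ÷ 1.68 kW = 264.0 h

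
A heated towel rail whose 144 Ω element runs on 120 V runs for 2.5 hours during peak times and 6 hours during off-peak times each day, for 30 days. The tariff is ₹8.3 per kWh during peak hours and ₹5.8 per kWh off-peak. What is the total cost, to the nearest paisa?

₹166.65

Power = V²/R = 120²/144 = 100 W = 0.1 kW
Peak energy = 0.1 kW × 2.5 h × 30 = 7.5 kWh
Off-peak energy = 0.1 kW × 6 h × 30 = 18 kWh
Cost = 7.5 × ₹8.3 + 18 × ₹5.8 = ₹62.25 + ₹104.4 = ₹166.65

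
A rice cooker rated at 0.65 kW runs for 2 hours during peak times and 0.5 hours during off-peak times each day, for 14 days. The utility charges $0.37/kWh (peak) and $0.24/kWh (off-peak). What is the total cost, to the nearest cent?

$7.83

Peak energy = 0.65 kW × 2 h × 14 = 18.2 kWh
Off-peak energy = 0.65 kW × 0.5 h × 14 = 4.55 kWh
Cost = 18.2 × $0.37 + 4.55 × $0.24 = $6.734 + $1.092 = $7.83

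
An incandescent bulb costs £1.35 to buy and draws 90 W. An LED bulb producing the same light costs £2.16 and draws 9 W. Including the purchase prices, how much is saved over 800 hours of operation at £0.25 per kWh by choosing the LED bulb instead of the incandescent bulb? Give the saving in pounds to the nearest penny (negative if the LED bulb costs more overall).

incandescent bulb: £1.35 + (90/1000) kW × 800 h × £0.25 = £1.35 + £18 = £19.35
LED bulb: £2.16 + (9/1000) kW × 800 h × £0.25 = £2.16 + £1.8 = £3.96
Saving = £19.35 − £3.96 = £15.39

£15.39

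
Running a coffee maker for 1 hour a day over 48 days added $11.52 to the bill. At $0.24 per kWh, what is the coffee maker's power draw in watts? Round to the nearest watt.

1000 W

Energy = $11.52 ÷ $0.24/kWh = 48 kWh
Runtime = 1 h/day × 48 days = 48 h
Power = 48 kWh ÷ 48 h = 1 kW = 1000 W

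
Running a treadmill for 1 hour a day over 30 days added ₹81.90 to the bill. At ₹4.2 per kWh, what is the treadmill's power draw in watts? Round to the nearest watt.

650 W

Energy = ₹81.90 ÷ ₹4.2/kWh = 19.5 kWh
Runtime = 1 h/day × 30 days = 30 h
Power = 19.5 kWh ÷ 30 h = 0.65 kW = 650 W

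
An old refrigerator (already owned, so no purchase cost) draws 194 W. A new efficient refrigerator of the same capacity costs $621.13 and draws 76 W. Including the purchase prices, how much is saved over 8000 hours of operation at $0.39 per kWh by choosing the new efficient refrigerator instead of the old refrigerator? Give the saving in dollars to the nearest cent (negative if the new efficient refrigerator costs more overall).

-$252.97

old refrigerator: $0.00 + (194/1000) kW × 8000 h × $0.39 = $0.00 + $605.28 = $605.28
new efficient refrigerator: $621.13 + (76/1000) kW × 8000 h × $0.39 = $621.13 + $237.12 = $858.25
Saving = $605.28 − $858.25 = −$252.97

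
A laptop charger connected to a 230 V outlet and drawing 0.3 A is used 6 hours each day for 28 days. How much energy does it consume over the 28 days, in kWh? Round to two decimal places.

11.59 kWh

Power = 0.3 A × 230 V = 69 W = 0.069 kW
Runtime = 6 h/day × 28 days = 168 h
Energy = 0.069 kW × 168 h = 11.592 kWh ≈ 11.59 kWh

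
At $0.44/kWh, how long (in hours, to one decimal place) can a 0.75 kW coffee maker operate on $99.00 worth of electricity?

Energy available = $99.00 ÷ $0.44/kWh = 225 kWh
Hours = 225 kWh ÷ 0.75 kW = 300.0 h

300.0 h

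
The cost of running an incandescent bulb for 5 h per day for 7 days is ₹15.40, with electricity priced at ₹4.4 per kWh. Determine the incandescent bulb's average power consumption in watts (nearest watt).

Energy = ₹15.40 ÷ ₹4.4/kWh = 3.5 kWh
Runtime = 5 h/day × 7 days = 35 h
Power = 3.5 kWh ÷ 35 h = 0.1 kW = 100 W

100 W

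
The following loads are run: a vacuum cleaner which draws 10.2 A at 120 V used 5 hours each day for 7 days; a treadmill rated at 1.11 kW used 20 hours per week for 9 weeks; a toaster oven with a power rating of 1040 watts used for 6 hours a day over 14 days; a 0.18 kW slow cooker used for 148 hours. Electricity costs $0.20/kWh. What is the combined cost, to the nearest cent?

vacuum cleaner: Power = 10.2 A × 120 V = 1224 W = 1.224 kW
vacuum cleaner: Runtime = 5 h/day × 7 days = 35 h
vacuum cleaner: 1.224 kW × 35 h = 42.84 kWh
treadmill: Runtime = 20 h/week × 9 weeks = 180 h
treadmill: 1.11 kW × 180 h = 199.8 kWh
toaster oven: Runtime = 6 h/day × 14 days = 84 h
toaster oven: 1.04 kW × 84 h = 87.36 kWh
slow cooker: 0.18 kW × 148 h = 26.64 kWh
Total energy = 356.64 kWh
Cost = 356.64 × $0.20 = $71.33

$71.33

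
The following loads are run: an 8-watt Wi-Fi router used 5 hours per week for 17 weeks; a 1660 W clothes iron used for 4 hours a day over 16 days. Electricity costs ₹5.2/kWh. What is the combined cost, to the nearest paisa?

Wi-Fi router: Runtime = 5 h/week × 17 weeks = 85 h
Wi-Fi router: 0.008 kW × 85 h = 0.68 kWh
clothes iron: Runtime = 4 h/day × 16 days = 64 h
clothes iron: 1.66 kW × 64 h = 106.24 kWh
Total energy = 106.92 kWh
Cost = 106.92 × ₹5.2 = ₹555.98

₹555.98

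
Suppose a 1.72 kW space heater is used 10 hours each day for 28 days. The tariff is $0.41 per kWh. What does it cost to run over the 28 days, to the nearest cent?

Runtime = 10 h/day × 28 days = 280 h
Energy = 1.72 kW × 280 h = 481.6 kWh
Cost = 481.6 kWh × $0.41/kWh = $197.46

$197.46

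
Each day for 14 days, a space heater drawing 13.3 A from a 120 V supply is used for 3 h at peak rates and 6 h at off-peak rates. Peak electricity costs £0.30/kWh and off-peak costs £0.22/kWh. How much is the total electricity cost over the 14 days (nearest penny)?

£49.60

Power = 13.3 A × 120 V = 1596 W = 1.596 kW
Peak energy = 1.596 kW × 3 h × 14 = 67.032 kWh
Off-peak energy = 1.596 kW × 6 h × 14 = 134.064 kWh
Cost = 67.032 × £0.30 + 134.064 × £0.22 = £20.1096 + £29.49408 = £49.60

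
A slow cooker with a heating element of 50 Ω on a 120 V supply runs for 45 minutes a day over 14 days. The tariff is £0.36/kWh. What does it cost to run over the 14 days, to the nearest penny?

£1.09

Power = V²/R = 120²/50 = 288 W = 0.288 kW
Runtime = 45 min × 14 = 630 min = 10.5 h
Energy = 0.288 kW × 10.5 h = 3.024 kWh
Cost = 3.024 kWh × £0.36/kWh = £1.09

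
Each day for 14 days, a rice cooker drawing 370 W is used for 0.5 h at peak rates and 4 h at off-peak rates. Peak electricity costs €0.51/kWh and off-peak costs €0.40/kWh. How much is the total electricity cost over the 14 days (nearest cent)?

€9.61

Peak energy = 0.37 kW × 0.5 h × 14 = 2.59 kWh
Off-peak energy = 0.37 kW × 4 h × 14 = 20.72 kWh
Cost = 2.59 × €0.51 + 20.72 × €0.40 = €1.3209 + €8.288 = €9.61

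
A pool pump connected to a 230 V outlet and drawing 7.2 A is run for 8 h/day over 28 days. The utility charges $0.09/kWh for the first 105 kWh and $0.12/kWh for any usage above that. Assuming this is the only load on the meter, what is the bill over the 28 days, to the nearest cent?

Power = 7.2 A × 230 V = 1656 W = 1.656 kW
Runtime = 8 h/day × 28 days = 224 h
Energy = 1.656 kW × 224 h = 370.944 kWh
Tier 1 (0–105 kWh): 105 × $0.09 = $9.45
Above 105 kWh: 265.944 × $0.12 = $31.91328
Bill = $41.36

$41.36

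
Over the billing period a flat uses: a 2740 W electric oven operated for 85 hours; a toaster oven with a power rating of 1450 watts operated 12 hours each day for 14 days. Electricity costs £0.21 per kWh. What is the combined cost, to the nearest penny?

electric oven: 2.74 kW × 85 h = 232.9 kWh
toaster oven: Runtime = 12 h/day × 14 days = 168 h
toaster oven: 1.45 kW × 168 h = 243.6 kWh
Total energy = 476.5 kWh
Cost = 476.5 × £0.21 = £100.07

£100.07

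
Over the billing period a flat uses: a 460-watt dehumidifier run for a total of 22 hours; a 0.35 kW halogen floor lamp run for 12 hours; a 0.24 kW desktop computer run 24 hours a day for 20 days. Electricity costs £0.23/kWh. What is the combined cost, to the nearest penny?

£29.79

dehumidifier: 0.46 kW × 22 h = 10.12 kWh
halogen floor lamp: 0.35 kW × 12 h = 4.2 kWh
desktop computer: Runtime = 24 h × 20 = 480 h
desktop computer: 0.24 kW × 480 h = 115.2 kWh
Total energy = 129.52 kWh
Cost = 129.52 × £0.23 = £29.79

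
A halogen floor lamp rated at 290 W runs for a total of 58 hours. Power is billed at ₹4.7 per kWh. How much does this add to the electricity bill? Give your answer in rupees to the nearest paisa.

₹79.05

Energy = 0.29 kW × 58 h = 16.82 kWh
Cost = 16.82 kWh × ₹4.7/kWh = ₹79.05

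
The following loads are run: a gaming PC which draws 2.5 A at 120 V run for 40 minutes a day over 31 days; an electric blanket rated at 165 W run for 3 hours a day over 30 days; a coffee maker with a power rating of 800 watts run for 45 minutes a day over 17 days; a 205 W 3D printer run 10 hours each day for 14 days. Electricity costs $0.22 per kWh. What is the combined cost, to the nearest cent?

gaming PC: Power = 2.5 A × 120 V = 300 W = 0.3 kW
gaming PC: Runtime = 40 min × 31 = 1240 min = 20.666666… h
gaming PC: 0.3 kW × 20.666666… h = 6.2 kWh
electric blanket: Runtime = 3 h/day × 30 days = 90 h
electric blanket: 0.165 kW × 90 h = 14.85 kWh
coffee maker: Runtime = 45 min × 17 = 765 min = 12.75 h
coffee maker: 0.8 kW × 12.75 h = 10.2 kWh
3D printer: Runtime = 10 h/day × 14 days = 140 h
3D printer: 0.205 kW × 140 h = 28.7 kWh
Total energy = 59.95 kWh
Cost = 59.95 × $0.22 = $13.19

$13.19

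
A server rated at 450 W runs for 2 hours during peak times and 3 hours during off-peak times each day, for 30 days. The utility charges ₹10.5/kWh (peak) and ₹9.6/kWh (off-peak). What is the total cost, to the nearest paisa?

₹672.30

Peak energy = 0.45 kW × 2 h × 30 = 27 kWh
Off-peak energy = 0.45 kW × 3 h × 30 = 40.5 kWh
Cost = 27 × ₹10.5 + 40.5 × ₹9.6 = ₹283.5 + ₹388.8 = ₹672.30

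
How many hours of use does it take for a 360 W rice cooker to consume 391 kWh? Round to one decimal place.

Hours = 391 kWh ÷ 0.36 kW = 1086.1 h

1086.1 h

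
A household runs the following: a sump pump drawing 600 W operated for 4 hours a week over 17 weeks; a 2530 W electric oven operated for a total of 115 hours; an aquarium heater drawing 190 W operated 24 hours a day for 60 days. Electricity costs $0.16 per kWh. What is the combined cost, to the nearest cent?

$96.86

sump pump: Runtime = 4 h/week × 17 weeks = 68 h
sump pump: 0.6 kW × 68 h = 40.8 kWh
electric oven: 2.53 kW × 115 h = 290.95 kWh
aquarium heater: Runtime = 24 h × 60 = 1440 h
aquarium heater: 0.19 kW × 1440 h = 273.6 kWh
Total energy = 605.35 kWh
Cost = 605.35 × $0.16 = $96.86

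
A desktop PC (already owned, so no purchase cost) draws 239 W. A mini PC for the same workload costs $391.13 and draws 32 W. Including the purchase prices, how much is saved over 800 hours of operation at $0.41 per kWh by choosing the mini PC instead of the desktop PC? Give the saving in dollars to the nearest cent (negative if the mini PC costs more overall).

desktop PC: $0.00 + (239/1000) kW × 800 h × $0.41 = $0.00 + $78.392 = $78.392
mini PC: $391.13 + (32/1000) kW × 800 h × $0.41 = $391.13 + $10.496 = $401.626
Saving = $78.392 − $401.626 = −$323.234 → -$323.23

-$323.23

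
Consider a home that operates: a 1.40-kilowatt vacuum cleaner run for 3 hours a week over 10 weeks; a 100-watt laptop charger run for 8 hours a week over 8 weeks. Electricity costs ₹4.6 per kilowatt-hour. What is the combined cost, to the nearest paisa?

vacuum cleaner: Runtime = 3 h/week × 10 weeks = 30 h
vacuum cleaner: 1.4 kW × 30 h = 42 kWh
laptop charger: Runtime = 8 h/week × 8 weeks = 64 h
laptop charger: 0.1 kW × 64 h = 6.4 kWh
Total energy = 48.4 kWh
Cost = 48.4 × ₹4.6 = ₹222.64

₹222.64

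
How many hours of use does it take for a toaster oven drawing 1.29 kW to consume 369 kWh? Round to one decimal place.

286.0 h

Hours = 369 kWh ÷ 1.29 kW = 286.0 h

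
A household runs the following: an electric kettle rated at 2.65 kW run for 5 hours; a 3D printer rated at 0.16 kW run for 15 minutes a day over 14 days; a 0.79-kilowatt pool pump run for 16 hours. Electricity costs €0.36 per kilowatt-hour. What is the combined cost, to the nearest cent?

€9.52

electric kettle: 2.65 kW × 5 h = 13.25 kWh
3D printer: Runtime = 15 min × 14 = 210 min = 3.5 h
3D printer: 0.16 kW × 3.5 h = 0.56 kWh
pool pump: 0.79 kW × 16 h = 12.64 kWh
Total energy = 26.45 kWh
Cost = 26.45 × €0.36 = €9.52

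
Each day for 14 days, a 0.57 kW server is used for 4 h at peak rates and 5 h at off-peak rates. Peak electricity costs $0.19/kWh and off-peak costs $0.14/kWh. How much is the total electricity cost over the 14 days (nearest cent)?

$11.65

Peak energy = 0.57 kW × 4 h × 14 = 31.92 kWh
Off-peak energy = 0.57 kW × 5 h × 14 = 39.9 kWh
Cost = 31.92 × $0.19 + 39.9 × $0.14 = $6.0648 + $5.586 = $11.65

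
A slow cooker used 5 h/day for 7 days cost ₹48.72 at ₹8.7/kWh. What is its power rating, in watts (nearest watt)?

Energy = ₹48.72 ÷ ₹8.7/kWh = 5.6 kWh
Runtime = 5 h/day × 7 days = 35 h
Power = 5.6 kWh ÷ 35 h = 0.16 kW = 160 W

160 W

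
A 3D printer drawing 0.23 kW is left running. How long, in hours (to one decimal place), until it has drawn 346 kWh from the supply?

Hours = 346 kWh ÷ 0.23 kW = 1504.3 h

1504.3 h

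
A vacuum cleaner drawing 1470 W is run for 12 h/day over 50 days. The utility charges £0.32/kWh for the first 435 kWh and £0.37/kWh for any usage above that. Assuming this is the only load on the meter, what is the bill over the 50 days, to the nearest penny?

Runtime = 12 h/day × 50 days = 600 h
Energy = 1.47 kW × 600 h = 882 kWh
Tier 1 (0–435 kWh): 435 × £0.32 = £139.2
Above 435 kWh: 447 × £0.37 = £165.39
Bill = £304.59

£304.59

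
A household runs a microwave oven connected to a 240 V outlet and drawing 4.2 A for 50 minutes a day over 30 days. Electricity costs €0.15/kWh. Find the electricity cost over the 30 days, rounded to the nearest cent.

€3.78

Power = 4.2 A × 240 V = 1008 W = 1.008 kW
Runtime = 50 min × 30 = 1500 min = 25 h
Energy = 1.008 kW × 25 h = 25.2 kWh
Cost = 25.2 kWh × €0.15/kWh = €3.78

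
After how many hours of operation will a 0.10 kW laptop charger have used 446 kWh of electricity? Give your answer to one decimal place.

Hours = 446 kWh ÷ 0.1 kW = 4460.0 h

4460.0 h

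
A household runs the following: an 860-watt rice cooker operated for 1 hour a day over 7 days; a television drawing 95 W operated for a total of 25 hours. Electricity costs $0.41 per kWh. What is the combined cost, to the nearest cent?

$3.44

rice cooker: Runtime = 1 h/day × 7 days = 7 h
rice cooker: 0.86 kW × 7 h = 6.02 kWh
television: 0.095 kW × 25 h = 2.375 kWh
Total energy = 8.395 kWh
Cost = 8.395 × $0.41 = $3.44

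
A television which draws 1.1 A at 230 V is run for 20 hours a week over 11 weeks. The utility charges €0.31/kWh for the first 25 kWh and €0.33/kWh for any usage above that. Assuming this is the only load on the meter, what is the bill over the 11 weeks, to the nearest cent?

Power = 1.1 A × 230 V = 253 W = 0.253 kW
Runtime = 20 h/week × 11 weeks = 220 h
Energy = 0.253 kW × 220 h = 55.66 kWh
Tier 1 (0–25 kWh): 25 × €0.31 = €7.75
Above 25 kWh: 30.66 × €0.33 = €10.1178
Bill = €17.87

€17.87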